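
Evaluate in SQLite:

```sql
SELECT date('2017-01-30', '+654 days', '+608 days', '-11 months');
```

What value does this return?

Applying '+654 days' to 2017-01-30: counting 654 days forward gives 2018-11-15.
Applying '+608 days' to 2018-11-15: counting 608 days forward gives 2020-07-15.
Adding -11 months to 2020-07-15 gives 2019-08-15.

2019-08-15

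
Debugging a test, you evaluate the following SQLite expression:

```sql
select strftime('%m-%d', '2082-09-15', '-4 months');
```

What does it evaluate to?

05-15

First apply '-4 months': 2082-09-15 → 2082-05-15.
`%m-%d` extracts the month-day: 05-15.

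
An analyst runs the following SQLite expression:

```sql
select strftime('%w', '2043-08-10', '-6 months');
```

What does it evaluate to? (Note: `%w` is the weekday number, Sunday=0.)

First apply '-6 months': 2043-08-10 → 2043-02-10.
2043-02-10 is a Tuesday; with Sunday=0 that is 2.

2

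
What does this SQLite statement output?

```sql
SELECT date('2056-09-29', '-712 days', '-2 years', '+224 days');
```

2053-05-30

Applying '-712 days' to 2056-09-29: counting 712 days back gives 2054-10-18.
Adding -2 years to 2054-10-18 gives 2052-10-18.
Applying '+224 days' to 2052-10-18: counting 224 days forward gives 2053-05-30.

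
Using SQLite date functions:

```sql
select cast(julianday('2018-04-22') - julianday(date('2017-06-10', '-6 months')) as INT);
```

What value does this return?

498

Adding -6 months to 2017-06-10 gives 2016-12-10.
21 days remain in December 2016 after the 10th (31 − 10).
Full months from January 2017 through March 2018 contribute their day counts.
Then 22 days into April 2018.
Total: 21 + 31 + 28 + 31 + 30 + 31 + 30 + 31 + 31 + 30 + 31 + 30 + 31 + 31 + 28 + 31 + 22 = 498.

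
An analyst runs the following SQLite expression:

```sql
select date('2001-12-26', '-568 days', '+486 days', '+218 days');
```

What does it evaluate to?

2002-05-11

Applying '-568 days' to 2001-12-26: counting 568 days back gives 2000-06-06.
Applying '+486 days' to 2000-06-06: counting 486 days forward gives 2001-10-05.
Applying '+218 days' to 2001-10-05: counting 218 days forward gives 2002-05-11.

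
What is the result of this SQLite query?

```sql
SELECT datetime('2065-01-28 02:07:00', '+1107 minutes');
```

1107 minutes = 18h 27m; +1107 minutes from 2065-01-28 02:07:00 is 2065-01-28 20:34:00.

2065-01-28 20:34:00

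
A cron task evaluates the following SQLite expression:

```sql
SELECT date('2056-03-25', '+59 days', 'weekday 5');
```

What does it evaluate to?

2056-05-26

Applying '+59 days' to 2056-03-25: counting 59 days forward gives 2056-05-23.
`weekday 5` advances to the next Friday; 2056-05-23 is a Tuesday, so it moves forward to 2056-05-26.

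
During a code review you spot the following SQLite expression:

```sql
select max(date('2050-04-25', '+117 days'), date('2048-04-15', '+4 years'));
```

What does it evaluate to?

2052-04-15

date('2050-04-25', '+117 days') → 2050-08-20.
date('2048-04-15', '+4 years') → 2052-04-15.
Later of the two is 2052-04-15.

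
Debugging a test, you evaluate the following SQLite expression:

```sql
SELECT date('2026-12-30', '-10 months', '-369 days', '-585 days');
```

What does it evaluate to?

2023-07-22

Adding -10 months to 2026-12-30 targets 2026-02-30. February 2026 has only 28 days, so SQLite normalizes the 2-day overflow forward to 2026-03-02.
Applying '-369 days' to 2026-03-02: counting 369 days back gives 2025-02-26.
Applying '-585 days' to 2025-02-26: counting 585 days back gives 2023-07-22.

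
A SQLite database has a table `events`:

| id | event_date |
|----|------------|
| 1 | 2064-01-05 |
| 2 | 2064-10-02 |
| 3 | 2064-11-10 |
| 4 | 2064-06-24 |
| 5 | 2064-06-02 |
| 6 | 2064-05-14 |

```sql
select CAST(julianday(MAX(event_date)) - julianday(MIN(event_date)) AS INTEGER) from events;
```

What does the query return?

310

MIN = 2064-01-05, MAX = 2064-11-10.
26 days remain in January 2064 after the 5th (31 − 5).
Full months from February 2064 through October 2064 contribute their day counts.
Then 10 days into November 2064.
Total: 26 + 29 + 31 + 30 + 31 + 30 + 31 + 31 + 30 + 31 + 10 = 310.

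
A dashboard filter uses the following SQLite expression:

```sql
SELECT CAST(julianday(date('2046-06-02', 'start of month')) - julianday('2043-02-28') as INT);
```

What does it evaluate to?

1189

`start of month` rewinds 2046-06-02 to 2046-06-01.
0 days remain in February 2043 after the 28th (28 − 28).
Full months from March 2043 through May 2046 contribute their day counts.
Then 1 day into June 2046.
Total: 0 + 31 + 30 + 31 + 30 + 31 + 31 + 30 + 31 + 30 + 31 + 31 + 29 + 31 + 30 + 31 + 30 + 31 + 31 + 30 + 31 + 30 + 31 + 31 + 28 + 31 + 30 + 31 + 30 + 31 + 31 + 30 + 31 + 30 + 31 + 31 + 28 + 31 + 30 + 31 + 1 = 1189.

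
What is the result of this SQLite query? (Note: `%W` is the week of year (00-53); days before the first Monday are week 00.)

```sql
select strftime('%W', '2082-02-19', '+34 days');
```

12

First apply '+34 days': 2082-02-19 → 2082-03-25.
2082-03-25 is a Wednesday. SQLite's %W counts Mondays since the year started; the result is 12.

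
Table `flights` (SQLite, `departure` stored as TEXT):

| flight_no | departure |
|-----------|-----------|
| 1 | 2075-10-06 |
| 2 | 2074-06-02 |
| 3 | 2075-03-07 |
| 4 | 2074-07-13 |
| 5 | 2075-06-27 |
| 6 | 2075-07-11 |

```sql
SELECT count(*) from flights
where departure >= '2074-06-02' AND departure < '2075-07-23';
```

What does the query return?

Rows in [2074-06-02, 2075-07-23): 2074-06-02, 2075-03-07, 2074-07-13, 2075-06-27, 2075-07-11 → 5 rows.

5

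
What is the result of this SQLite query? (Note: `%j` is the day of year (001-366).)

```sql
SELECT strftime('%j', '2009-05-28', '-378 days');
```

136

First apply '-378 days': 2009-05-28 → 2008-05-15.
Day-of-year for 2008-05-15: days since 2008-01-01 inclusive = 136, zero-padded to 136.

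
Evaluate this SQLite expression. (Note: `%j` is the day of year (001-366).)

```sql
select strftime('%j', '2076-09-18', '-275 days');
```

352

First apply '-275 days': 2076-09-18 → 2075-12-18.
Day-of-year for 2075-12-18: days since 2075-01-01 inclusive = 352, zero-padded to 352.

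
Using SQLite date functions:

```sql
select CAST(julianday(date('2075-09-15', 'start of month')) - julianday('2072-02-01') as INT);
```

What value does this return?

1308

`start of month` rewinds 2075-09-15 to 2075-09-01.
28 days remain in February 2072 after the 1st (29 − 1).
Full months from March 2072 through August 2075 contribute their day counts.
Then 1 day into September 2075.
Total: 28 + 31 + 30 + 31 + 30 + 31 + 31 + 30 + 31 + 30 + 31 + 31 + 28 + 31 + 30 + 31 + 30 + 31 + 31 + 30 + 31 + 30 + 31 + 31 + 28 + 31 + 30 + 31 + 30 + 31 + 31 + 30 + 31 + 30 + 31 + 31 + 28 + 31 + 30 + 31 + 30 + 31 + 31 + 1 = 1308.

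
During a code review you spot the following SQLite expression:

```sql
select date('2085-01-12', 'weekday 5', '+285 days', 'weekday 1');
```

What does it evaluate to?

`weekday 5` advances to the next Friday; 2085-01-12 is already a Friday, so it stays at 2085-01-12.
Applying '+285 days' to 2085-01-12: counting 285 days forward gives 2085-10-24.
`weekday 1` advances to the next Monday; 2085-10-24 is a Wednesday, so it moves forward to 2085-10-29.

2085-10-29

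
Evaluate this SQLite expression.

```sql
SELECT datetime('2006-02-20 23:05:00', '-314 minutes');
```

2006-02-20 17:51:00

314 minutes = 5h 14m; -314 minutes from 2006-02-20 23:05:00 is 2006-02-20 17:51:00.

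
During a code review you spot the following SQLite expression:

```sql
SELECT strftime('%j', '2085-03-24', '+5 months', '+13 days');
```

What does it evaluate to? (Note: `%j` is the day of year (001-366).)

249

First apply '+5 months', '+13 days': 2085-03-24 → 2085-09-06.
Day-of-year for 2085-09-06: days since 2085-01-01 inclusive = 249, zero-padded to 249.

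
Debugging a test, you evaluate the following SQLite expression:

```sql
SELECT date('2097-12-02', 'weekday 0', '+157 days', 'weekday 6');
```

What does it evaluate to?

2098-05-17

`weekday 0` advances to the next Sunday; 2097-12-02 is a Monday, so it moves forward to 2097-12-08.
Applying '+157 days' to 2097-12-08: counting 157 days forward gives 2098-05-14.
`weekday 6` advances to the next Saturday; 2098-05-14 is a Wednesday, so it moves forward to 2098-05-17.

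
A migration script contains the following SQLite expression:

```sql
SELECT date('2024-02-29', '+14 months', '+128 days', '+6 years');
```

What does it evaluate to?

Adding +14 months to 2024-02-29 gives 2025-04-29.
Applying '+128 days' to 2025-04-29: counting 128 days forward gives 2025-09-04.
Adding +6 years to 2025-09-04 gives 2031-09-04.

2031-09-04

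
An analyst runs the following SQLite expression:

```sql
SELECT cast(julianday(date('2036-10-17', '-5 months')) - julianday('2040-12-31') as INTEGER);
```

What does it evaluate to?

-1689

Adding -5 months to 2036-10-17 gives 2036-05-17.
14 days remain in May 2036 after the 17th (31 − 17).
Full months from June 2036 through November 2040 contribute their day counts.
Then 31 days into December 2040.
Total: 14 + 30 + 31 + 31 + 30 + 31 + 30 + 31 + 31 + 28 + 31 + 30 + 31 + 30 + 31 + 31 + 30 + 31 + 30 + 31 + 31 + 28 + 31 + 30 + 31 + 30 + 31 + 31 + 30 + 31 + 30 + 31 + 31 + 28 + 31 + 30 + 31 + 30 + 31 + 31 + 30 + 31 + 30 + 31 + 31 + 29 + 31 + 30 + 31 + 30 + 31 + 31 + 30 + 31 + 30 + 31 = 1689.
The subtraction is earlier − later, so the result is −1689 → -1689.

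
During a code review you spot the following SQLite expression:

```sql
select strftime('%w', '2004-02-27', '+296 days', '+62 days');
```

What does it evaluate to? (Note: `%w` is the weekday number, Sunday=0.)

6

First apply '+296 days', '+62 days': 2004-02-27 → 2005-02-19.
2005-02-19 is a Saturday; with Sunday=0 that is 6.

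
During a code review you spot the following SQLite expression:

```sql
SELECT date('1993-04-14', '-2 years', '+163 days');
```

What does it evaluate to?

Adding -2 years to 1993-04-14 gives 1991-04-14.
Applying '+163 days' to 1991-04-14: counting 163 days forward gives 1991-09-24.

1991-09-24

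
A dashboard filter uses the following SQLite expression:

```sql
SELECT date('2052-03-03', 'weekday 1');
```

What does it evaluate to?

`weekday 1` advances to the next Monday; 2052-03-03 is a Sunday, so it moves forward to 2052-03-04.

2052-03-04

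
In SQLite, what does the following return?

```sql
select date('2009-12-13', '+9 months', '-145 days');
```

Adding +9 months to 2009-12-13 gives 2010-09-13.
Applying '-145 days' to 2010-09-13: counting 145 days back gives 2010-04-21.

2010-04-21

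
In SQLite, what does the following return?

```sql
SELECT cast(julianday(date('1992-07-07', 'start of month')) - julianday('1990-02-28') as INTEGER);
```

`start of month` rewinds 1992-07-07 to 1992-07-01.
0 days remain in February 1990 after the 28th (28 − 28).
Full months from March 1990 through June 1992 contribute their day counts.
Then 1 day into July 1992.
Total: 0 + 31 + 30 + 31 + 30 + 31 + 31 + 30 + 31 + 30 + 31 + 31 + 28 + 31 + 30 + 31 + 30 + 31 + 31 + 30 + 31 + 30 + 31 + 31 + 29 + 31 + 30 + 31 + 30 + 1 = 854.

854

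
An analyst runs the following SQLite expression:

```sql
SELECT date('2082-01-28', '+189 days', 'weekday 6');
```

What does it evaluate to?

2082-08-08

Applying '+189 days' to 2082-01-28: counting 189 days forward gives 2082-08-05.
`weekday 6` advances to the next Saturday; 2082-08-05 is a Wednesday, so it moves forward to 2082-08-08.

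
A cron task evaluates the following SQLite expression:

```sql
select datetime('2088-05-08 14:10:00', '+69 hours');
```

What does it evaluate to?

+69 hours from 2088-05-08 14:10:00 is 2088-05-11 11:10:00 (crosses midnight).

2088-05-11 11:10:00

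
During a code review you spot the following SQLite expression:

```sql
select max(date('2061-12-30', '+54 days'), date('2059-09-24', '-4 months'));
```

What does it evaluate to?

2062-02-22

date('2061-12-30', '+54 days') → 2062-02-22.
date('2059-09-24', '-4 months') → 2059-05-24.
Later of the two is 2062-02-22.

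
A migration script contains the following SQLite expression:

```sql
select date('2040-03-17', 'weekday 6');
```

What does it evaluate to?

`weekday 6` advances to the next Saturday; 2040-03-17 is already a Saturday, so it stays at 2040-03-17.

2040-03-17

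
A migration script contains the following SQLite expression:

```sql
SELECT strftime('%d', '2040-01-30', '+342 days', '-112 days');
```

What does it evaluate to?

16

First apply '+342 days', '-112 days': 2040-01-30 → 2040-09-16.
`%d` extracts the 2-digit day of month: 16.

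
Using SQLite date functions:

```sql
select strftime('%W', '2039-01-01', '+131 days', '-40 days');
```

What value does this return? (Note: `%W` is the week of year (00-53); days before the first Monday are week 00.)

First apply '+131 days', '-40 days': 2039-01-01 → 2039-04-02.
2039-04-02 is a Saturday. SQLite's %W counts Mondays since the year started; the result is 13.

13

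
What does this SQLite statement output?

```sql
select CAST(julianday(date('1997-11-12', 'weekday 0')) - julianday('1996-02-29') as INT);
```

626

`weekday 0` advances to the next Sunday; 1997-11-12 is a Wednesday, so it moves forward to 1997-11-16.
0 days remain in February 1996 after the 29th (29 − 29).
Full months from March 1996 through October 1997 contribute their day counts.
Then 16 days into November 1997.
Total: 0 + 31 + 30 + 31 + 30 + 31 + 31 + 30 + 31 + 30 + 31 + 31 + 28 + 31 + 30 + 31 + 30 + 31 + 31 + 30 + 31 + 16 = 626.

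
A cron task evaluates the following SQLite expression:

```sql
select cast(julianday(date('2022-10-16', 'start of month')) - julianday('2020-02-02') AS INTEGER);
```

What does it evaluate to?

972

`start of month` rewinds 2022-10-16 to 2022-10-01.
27 days remain in February 2020 after the 2nd (29 − 2).
Full months from March 2020 through September 2022 contribute their day counts.
Then 1 day into October 2022.
Total: 27 + 31 + 30 + 31 + 30 + 31 + 31 + 30 + 31 + 30 + 31 + 31 + 28 + 31 + 30 + 31 + 30 + 31 + 31 + 30 + 31 + 30 + 31 + 31 + 28 + 31 + 30 + 31 + 30 + 31 + 31 + 30 + 1 = 972.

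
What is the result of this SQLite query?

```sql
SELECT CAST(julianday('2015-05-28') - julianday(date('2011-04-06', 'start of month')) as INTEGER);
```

`start of month` rewinds 2011-04-06 to 2011-04-01.
29 days remain in April 2011 after the 1st (30 − 1).
Full months from May 2011 through April 2015 contribute their day counts.
Then 28 days into May 2015.
Total: 29 + 31 + 30 + 31 + 31 + 30 + 31 + 30 + 31 + 31 + 29 + 31 + 30 + 31 + 30 + 31 + 31 + 30 + 31 + 30 + 31 + 31 + 28 + 31 + 30 + 31 + 30 + 31 + 31 + 30 + 31 + 30 + 31 + 31 + 28 + 31 + 30 + 31 + 30 + 31 + 31 + 30 + 31 + 30 + 31 + 31 + 28 + 31 + 30 + 28 = 1518.

1518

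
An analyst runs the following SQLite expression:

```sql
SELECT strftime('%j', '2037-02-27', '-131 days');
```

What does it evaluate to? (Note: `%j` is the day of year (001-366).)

First apply '-131 days': 2037-02-27 → 2036-10-19.
Day-of-year for 2036-10-19: days since 2036-01-01 inclusive = 293, zero-padded to 293.

293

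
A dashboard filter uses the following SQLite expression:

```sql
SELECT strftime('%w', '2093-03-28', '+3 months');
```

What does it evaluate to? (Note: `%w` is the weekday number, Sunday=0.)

First apply '+3 months': 2093-03-28 → 2093-06-28.
2093-06-28 is a Sunday; with Sunday=0 that is 0.

0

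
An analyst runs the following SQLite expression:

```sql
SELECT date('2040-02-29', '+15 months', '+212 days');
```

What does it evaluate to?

Adding +15 months to 2040-02-29 gives 2041-05-29.
Applying '+212 days' to 2041-05-29: counting 212 days forward gives 2041-12-27.

2041-12-27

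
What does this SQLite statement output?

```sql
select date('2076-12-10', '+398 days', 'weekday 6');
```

2078-01-15

Applying '+398 days' to 2076-12-10: counting 398 days forward gives 2078-01-12.
`weekday 6` advances to the next Saturday; 2078-01-12 is a Wednesday, so it moves forward to 2078-01-15.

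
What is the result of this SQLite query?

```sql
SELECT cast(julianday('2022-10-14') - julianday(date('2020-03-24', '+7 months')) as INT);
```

720

Adding +7 months to 2020-03-24 gives 2020-10-24.
7 days remain in October 2020 after the 24th (31 − 24).
Full months from November 2020 through September 2022 contribute their day counts.
Then 14 days into October 2022.
Total: 7 + 30 + 31 + 31 + 28 + 31 + 30 + 31 + 30 + 31 + 31 + 30 + 31 + 30 + 31 + 31 + 28 + 31 + 30 + 31 + 30 + 31 + 31 + 30 + 14 = 720.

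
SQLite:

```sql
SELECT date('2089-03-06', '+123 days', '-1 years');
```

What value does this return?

Applying '+123 days' to 2089-03-06: counting 123 days forward gives 2089-07-07.
Adding -1 year to 2089-07-07 gives 2088-07-07.

2088-07-07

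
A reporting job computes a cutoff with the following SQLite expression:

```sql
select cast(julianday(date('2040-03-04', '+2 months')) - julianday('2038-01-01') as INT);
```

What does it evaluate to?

Adding +2 months to 2040-03-04 gives 2040-05-04.
30 days remain in January 2038 after the 1st (31 − 1).
Full months from February 2038 through April 2040 contribute their day counts.
Then 4 days into May 2040.
Total: 30 + 28 + 31 + 30 + 31 + 30 + 31 + 31 + 30 + 31 + 30 + 31 + 31 + 28 + 31 + 30 + 31 + 30 + 31 + 31 + 30 + 31 + 30 + 31 + 31 + 29 + 31 + 30 + 4 = 854.

854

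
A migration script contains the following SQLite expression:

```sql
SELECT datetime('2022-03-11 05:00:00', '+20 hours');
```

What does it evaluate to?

+20 hours from 2022-03-11 05:00:00 is 2022-03-12 01:00:00 (crosses midnight).

2022-03-12 01:00:00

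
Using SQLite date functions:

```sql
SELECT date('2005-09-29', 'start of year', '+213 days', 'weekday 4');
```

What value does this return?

`start of year` rewinds 2005-09-29 to 2005-01-01.
Applying '+213 days' to 2005-01-01: counting 213 days forward gives 2005-08-02.
`weekday 4` advances to the next Thursday; 2005-08-02 is a Tuesday, so it moves forward to 2005-08-04.

2005-08-04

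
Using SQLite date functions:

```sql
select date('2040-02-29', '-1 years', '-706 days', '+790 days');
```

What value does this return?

2039-05-24

Adding -1 year to 2040-02-29 targets 2039-02-29, but 2039 is not a leap year, so SQLite normalizes to 2039-03-01.
Applying '-706 days' to 2039-03-01: counting 706 days back gives 2037-03-25.
Applying '+790 days' to 2037-03-25: counting 790 days forward gives 2039-05-24.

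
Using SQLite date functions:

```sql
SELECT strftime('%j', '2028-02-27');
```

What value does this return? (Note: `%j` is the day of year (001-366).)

058

Day-of-year for 2028-02-27: days since 2028-01-01 inclusive = 58, zero-padded to 058.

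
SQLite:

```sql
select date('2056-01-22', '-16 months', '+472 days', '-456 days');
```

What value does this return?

Adding -16 months to 2056-01-22 gives 2054-09-22.
Applying '+472 days' to 2054-09-22: counting 472 days forward gives 2056-01-07.
Applying '-456 days' to 2056-01-07: counting 456 days back gives 2054-10-08.

2054-10-08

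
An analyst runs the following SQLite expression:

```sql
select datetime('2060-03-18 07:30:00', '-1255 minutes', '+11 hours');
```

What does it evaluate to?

1255 minutes = 20h 55m; -1255 minutes from 2060-03-18 07:30:00 is 2060-03-17 10:35:00 (crosses midnight).
+11 hours from 2060-03-17 10:35:00 is 2060-03-17 21:35:00.

2060-03-17 21:35:00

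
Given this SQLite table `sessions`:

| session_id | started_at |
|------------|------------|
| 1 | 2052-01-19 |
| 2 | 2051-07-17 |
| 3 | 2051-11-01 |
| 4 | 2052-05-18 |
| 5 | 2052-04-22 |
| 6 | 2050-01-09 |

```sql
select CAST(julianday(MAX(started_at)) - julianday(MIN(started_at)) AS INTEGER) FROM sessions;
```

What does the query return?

MIN = 2050-01-09, MAX = 2052-05-18.
22 days remain in January 2050 after the 9th (31 − 9).
Full months from February 2050 through April 2052 contribute their day counts.
Then 18 days into May 2052.
Total: 22 + 28 + 31 + 30 + 31 + 30 + 31 + 31 + 30 + 31 + 30 + 31 + 31 + 28 + 31 + 30 + 31 + 30 + 31 + 31 + 30 + 31 + 30 + 31 + 31 + 29 + 31 + 30 + 18 = 860.

860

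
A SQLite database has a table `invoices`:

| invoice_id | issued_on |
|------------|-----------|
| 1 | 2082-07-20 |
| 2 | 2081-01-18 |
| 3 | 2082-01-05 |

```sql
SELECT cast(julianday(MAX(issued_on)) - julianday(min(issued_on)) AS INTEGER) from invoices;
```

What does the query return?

548

MIN = 2081-01-18, MAX = 2082-07-20.
13 days remain in January 2081 after the 18th (31 − 18).
Full months from February 2081 through June 2082 contribute their day counts.
Then 20 days into July 2082.
Total: 13 + 28 + 31 + 30 + 31 + 30 + 31 + 31 + 30 + 31 + 30 + 31 + 31 + 28 + 31 + 30 + 31 + 30 + 20 = 548.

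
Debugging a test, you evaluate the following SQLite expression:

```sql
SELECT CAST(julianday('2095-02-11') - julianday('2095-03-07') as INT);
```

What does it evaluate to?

17 days remain in February 2095 after the 11th (28 − 11).
Then 7 days into March 2095.
Total: 17 + 7 = 24.
The subtraction is earlier − later, so the result is −24 → -24.

-24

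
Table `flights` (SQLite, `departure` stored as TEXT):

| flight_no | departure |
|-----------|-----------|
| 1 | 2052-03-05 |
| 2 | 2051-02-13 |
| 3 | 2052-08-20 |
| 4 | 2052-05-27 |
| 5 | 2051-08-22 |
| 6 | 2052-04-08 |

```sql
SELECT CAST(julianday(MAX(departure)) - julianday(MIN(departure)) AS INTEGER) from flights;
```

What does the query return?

554

MIN = 2051-02-13, MAX = 2052-08-20.
15 days remain in February 2051 after the 13th (28 − 13).
Full months from March 2051 through July 2052 contribute their day counts.
Then 20 days into August 2052.
Total: 15 + 31 + 30 + 31 + 30 + 31 + 31 + 30 + 31 + 30 + 31 + 31 + 29 + 31 + 30 + 31 + 30 + 31 + 20 = 554.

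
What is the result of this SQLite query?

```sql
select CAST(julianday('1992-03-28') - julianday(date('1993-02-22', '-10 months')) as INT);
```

Adding -10 months to 1993-02-22 gives 1992-04-22.
3 days remain in March 1992 after the 28th (31 − 28).
Then 22 days into April 1992.
Total: 3 + 22 = 25.
The subtraction is earlier − later, so the result is −25 → -25.

-25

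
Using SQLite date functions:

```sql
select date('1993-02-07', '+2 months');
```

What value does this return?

Adding +2 months to 1993-02-07 gives 1993-04-07.

1993-04-07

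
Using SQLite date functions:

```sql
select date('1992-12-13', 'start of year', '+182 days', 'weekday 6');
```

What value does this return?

`start of year` rewinds 1992-12-13 to 1992-01-01.
Applying '+182 days' to 1992-01-01: counting 182 days forward gives 1992-07-01.
`weekday 6` advances to the next Saturday; 1992-07-01 is a Wednesday, so it moves forward to 1992-07-04.

1992-07-04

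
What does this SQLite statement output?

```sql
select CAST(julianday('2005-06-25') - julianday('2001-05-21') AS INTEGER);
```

10 days remain in May 2001 after the 21st (31 − 21).
Full months from June 2001 through May 2005 contribute their day counts.
Then 25 days into June 2005.
Total: 10 + 30 + 31 + 31 + 30 + 31 + 30 + 31 + 31 + 28 + 31 + 30 + 31 + 30 + 31 + 31 + 30 + 31 + 30 + 31 + 31 + 28 + 31 + 30 + 31 + 30 + 31 + 31 + 30 + 31 + 30 + 31 + 31 + 29 + 31 + 30 + 31 + 30 + 31 + 31 + 30 + 31 + 30 + 31 + 31 + 28 + 31 + 30 + 31 + 25 = 1496.

1496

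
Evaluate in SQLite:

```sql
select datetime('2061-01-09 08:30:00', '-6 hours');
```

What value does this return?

-6 hours from 2061-01-09 08:30:00 is 2061-01-09 02:30:00.

2061-01-09 02:30:00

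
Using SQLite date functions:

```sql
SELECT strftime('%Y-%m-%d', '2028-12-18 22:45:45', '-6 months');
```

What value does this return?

First apply '-6 months': 2028-12-18 22:45:45 → 2028-06-18 22:45:45.
`%Y-%m-%d` extracts the ISO date: 2028-06-18.

2028-06-18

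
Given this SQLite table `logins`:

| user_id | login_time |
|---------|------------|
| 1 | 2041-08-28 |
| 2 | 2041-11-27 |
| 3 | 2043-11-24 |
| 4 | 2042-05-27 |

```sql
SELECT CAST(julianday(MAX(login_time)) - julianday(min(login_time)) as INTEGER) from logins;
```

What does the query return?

818

MIN = 2041-08-28, MAX = 2043-11-24.
3 days remain in August 2041 after the 28th (31 − 28).
Full months from September 2041 through October 2043 contribute their day counts.
Then 24 days into November 2043.
Total: 3 + 30 + 31 + 30 + 31 + 31 + 28 + 31 + 30 + 31 + 30 + 31 + 31 + 30 + 31 + 30 + 31 + 31 + 28 + 31 + 30 + 31 + 30 + 31 + 31 + 30 + 31 + 24 = 818.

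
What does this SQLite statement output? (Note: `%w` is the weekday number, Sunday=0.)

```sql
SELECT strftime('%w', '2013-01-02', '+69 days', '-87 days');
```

First apply '+69 days', '-87 days': 2013-01-02 → 2012-12-15.
2012-12-15 is a Saturday; with Sunday=0 that is 6.

6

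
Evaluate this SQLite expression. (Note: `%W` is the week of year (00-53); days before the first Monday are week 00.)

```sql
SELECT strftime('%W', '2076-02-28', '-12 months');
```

08

First apply '-12 months': 2076-02-28 → 2075-02-28.
2075-02-28 is a Thursday. SQLite's %W counts Mondays since the year started; the result is 08.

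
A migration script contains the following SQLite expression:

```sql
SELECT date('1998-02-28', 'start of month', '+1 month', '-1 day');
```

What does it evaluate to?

1998-02-28

`start of month` rewinds 1998-02-28 to 1998-02-01.
Adding +1 month to 1998-02-01 gives 1998-03-01.
Going back 1 day from 1998-03-01 reaches 1998-02-28 (last day of February, 28 days).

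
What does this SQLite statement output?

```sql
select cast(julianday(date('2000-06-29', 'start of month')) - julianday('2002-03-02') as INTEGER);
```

-639

`start of month` rewinds 2000-06-29 to 2000-06-01.
29 days remain in June 2000 after the 1st (30 − 1).
Full months from July 2000 through February 2002 contribute their day counts.
Then 2 days into March 2002.
Total: 29 + 31 + 31 + 30 + 31 + 30 + 31 + 31 + 28 + 31 + 30 + 31 + 30 + 31 + 31 + 30 + 31 + 30 + 31 + 31 + 28 + 2 = 639.
The subtraction is earlier − later, so the result is −639 → -639.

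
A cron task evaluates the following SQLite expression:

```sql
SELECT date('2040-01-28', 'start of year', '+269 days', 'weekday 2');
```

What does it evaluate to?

2040-10-02

`start of year` rewinds 2040-01-28 to 2040-01-01.
Applying '+269 days' to 2040-01-01: counting 269 days forward gives 2040-09-26.
`weekday 2` advances to the next Tuesday; 2040-09-26 is a Wednesday, so it moves forward to 2040-10-02.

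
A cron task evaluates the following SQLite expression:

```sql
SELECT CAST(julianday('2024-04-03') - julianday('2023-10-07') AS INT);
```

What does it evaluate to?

24 days remain in October 2023 after the 7th (31 − 7).
November 2023: 30 days.
December 2023: 31 days.
January 2024: 31 days.
February 2024: 29 days (leap year).
March 2024: 31 days.
Then 3 days into April 2024.
Total: 24 + 30 + 31 + 31 + 29 + 31 + 3 = 179.

179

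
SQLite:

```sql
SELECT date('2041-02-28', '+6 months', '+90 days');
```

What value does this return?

Adding +6 months to 2041-02-28 gives 2041-08-28.
Applying '+90 days' to 2041-08-28: counting 90 days forward gives 2041-11-26.

2041-11-26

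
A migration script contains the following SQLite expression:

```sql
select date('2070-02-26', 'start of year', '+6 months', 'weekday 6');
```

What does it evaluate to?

2070-07-05

`start of year` rewinds 2070-02-26 to 2070-01-01.
Adding +6 months to 2070-01-01 gives 2070-07-01.
`weekday 6` advances to the next Saturday; 2070-07-01 is a Tuesday, so it moves forward to 2070-07-05.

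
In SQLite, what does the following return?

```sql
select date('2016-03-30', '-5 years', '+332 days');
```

Adding -5 years to 2016-03-30 gives 2011-03-30.
Applying '+332 days' to 2011-03-30: counting 332 days forward gives 2012-02-25.

2012-02-25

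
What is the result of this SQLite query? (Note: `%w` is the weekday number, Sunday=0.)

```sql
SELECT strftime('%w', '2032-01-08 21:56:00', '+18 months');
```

5

First apply '+18 months': 2032-01-08 21:56:00 → 2033-07-08 21:56:00.
2033-07-08 is a Friday; with Sunday=0 that is 5.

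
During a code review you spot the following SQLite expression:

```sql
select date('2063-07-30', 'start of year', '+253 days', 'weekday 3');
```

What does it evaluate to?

2063-09-12

`start of year` rewinds 2063-07-30 to 2063-01-01.
Applying '+253 days' to 2063-01-01: counting 253 days forward gives 2063-09-11.
`weekday 3` advances to the next Wednesday; 2063-09-11 is a Tuesday, so it moves forward to 2063-09-12.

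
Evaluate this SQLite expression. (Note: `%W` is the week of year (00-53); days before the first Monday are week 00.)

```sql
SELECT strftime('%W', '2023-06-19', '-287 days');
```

36

First apply '-287 days': 2023-06-19 → 2022-09-05.
2022-09-05 is a Monday. SQLite's %W counts Mondays since the year started; the result is 36.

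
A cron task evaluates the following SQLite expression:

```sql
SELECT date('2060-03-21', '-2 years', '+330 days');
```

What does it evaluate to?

Adding -2 years to 2060-03-21 gives 2058-03-21.
Applying '+330 days' to 2058-03-21: counting 330 days forward gives 2059-02-14.

2059-02-14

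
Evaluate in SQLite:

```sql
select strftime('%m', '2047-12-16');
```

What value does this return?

12

`%m` extracts the 2-digit month (01-12): 12.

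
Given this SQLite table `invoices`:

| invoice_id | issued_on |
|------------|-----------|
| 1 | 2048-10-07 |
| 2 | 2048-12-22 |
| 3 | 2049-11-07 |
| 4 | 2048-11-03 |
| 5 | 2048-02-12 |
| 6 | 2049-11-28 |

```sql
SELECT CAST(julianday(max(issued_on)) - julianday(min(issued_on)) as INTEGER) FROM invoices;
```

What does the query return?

MIN = 2048-02-12, MAX = 2049-11-28.
17 days remain in February 2048 after the 12th (29 − 12).
Full months from March 2048 through October 2049 contribute their day counts.
Then 28 days into November 2049.
Total: 17 + 31 + 30 + 31 + 30 + 31 + 31 + 30 + 31 + 30 + 31 + 31 + 28 + 31 + 30 + 31 + 30 + 31 + 31 + 30 + 31 + 28 = 655.

655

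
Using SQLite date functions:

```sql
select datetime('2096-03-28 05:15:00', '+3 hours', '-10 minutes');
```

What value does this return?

2096-03-28 08:05:00

+3 hours from 2096-03-28 05:15:00 is 2096-03-28 08:15:00.
-10 minutes from 2096-03-28 08:15:00 is 2096-03-28 08:05:00.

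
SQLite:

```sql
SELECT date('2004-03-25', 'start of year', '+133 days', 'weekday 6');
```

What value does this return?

`start of year` rewinds 2004-03-25 to 2004-01-01.
Applying '+133 days' to 2004-01-01: counting 133 days forward gives 2004-05-13.
`weekday 6` advances to the next Saturday; 2004-05-13 is a Thursday, so it moves forward to 2004-05-15.

2004-05-15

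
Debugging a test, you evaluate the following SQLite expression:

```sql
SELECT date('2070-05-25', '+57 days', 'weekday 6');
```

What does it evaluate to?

2070-07-26

Applying '+57 days' to 2070-05-25: counting 57 days forward gives 2070-07-21.
`weekday 6` advances to the next Saturday; 2070-07-21 is a Monday, so it moves forward to 2070-07-26.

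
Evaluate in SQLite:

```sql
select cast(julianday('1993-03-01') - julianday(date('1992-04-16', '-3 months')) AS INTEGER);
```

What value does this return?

Adding -3 months to 1992-04-16 gives 1992-01-16.
15 days remain in January 1992 after the 16th (31 − 16).
Full months from February 1992 through February 1993 contribute their day counts.
Then 1 day into March 1993.
Total: 15 + 29 + 31 + 30 + 31 + 30 + 31 + 31 + 30 + 31 + 30 + 31 + 31 + 28 + 1 = 410.

410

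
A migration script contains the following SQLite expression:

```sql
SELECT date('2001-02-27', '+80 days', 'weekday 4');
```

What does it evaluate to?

Applying '+80 days' to 2001-02-27: counting 80 days forward gives 2001-05-18.
`weekday 4` advances to the next Thursday; 2001-05-18 is a Friday, so it moves forward to 2001-05-24.

2001-05-24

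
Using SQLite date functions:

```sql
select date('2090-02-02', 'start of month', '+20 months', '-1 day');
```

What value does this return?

2091-09-30

`start of month` rewinds 2090-02-02 to 2090-02-01.
Adding +20 months to 2090-02-01 gives 2091-10-01.
Going back 1 day from 2091-10-01 reaches 2091-09-30 (last day of September, 30 days).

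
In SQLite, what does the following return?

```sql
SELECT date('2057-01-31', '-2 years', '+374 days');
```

2056-02-09

Adding -2 years to 2057-01-31 gives 2055-01-31.
Applying '+374 days' to 2055-01-31: counting 374 days forward gives 2056-02-09.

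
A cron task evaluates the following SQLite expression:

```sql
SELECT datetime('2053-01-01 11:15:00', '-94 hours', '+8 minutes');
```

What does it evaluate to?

-94 hours from 2053-01-01 11:15:00 is 2052-12-28 13:15:00 (crosses midnight).
+8 minutes from 2052-12-28 13:15:00 is 2052-12-28 13:23:00.

2052-12-28 13:23:00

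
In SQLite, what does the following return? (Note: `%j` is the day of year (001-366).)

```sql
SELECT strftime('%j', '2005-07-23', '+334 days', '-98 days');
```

First apply '+334 days', '-98 days': 2005-07-23 → 2006-03-16.
Day-of-year for 2006-03-16: days since 2006-01-01 inclusive = 75, zero-padded to 075.

075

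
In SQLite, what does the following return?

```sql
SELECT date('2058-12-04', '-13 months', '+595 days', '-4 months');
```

Adding -13 months to 2058-12-04 gives 2057-11-04.
Applying '+595 days' to 2057-11-04: counting 595 days forward gives 2059-06-22.
Adding -4 months to 2059-06-22 gives 2059-02-22.

2059-02-22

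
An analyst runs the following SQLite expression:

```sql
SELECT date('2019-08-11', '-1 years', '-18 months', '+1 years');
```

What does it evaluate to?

Adding -1 year to 2019-08-11 gives 2018-08-11.
Adding -18 months to 2018-08-11 gives 2017-02-11.
Adding +1 year to 2017-02-11 gives 2018-02-11.

2018-02-11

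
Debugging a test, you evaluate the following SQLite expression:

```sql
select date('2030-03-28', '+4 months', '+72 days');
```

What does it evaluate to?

Adding +4 months to 2030-03-28 gives 2030-07-28.
Applying '+72 days' to 2030-07-28: counting 72 days forward gives 2030-10-08.

2030-10-08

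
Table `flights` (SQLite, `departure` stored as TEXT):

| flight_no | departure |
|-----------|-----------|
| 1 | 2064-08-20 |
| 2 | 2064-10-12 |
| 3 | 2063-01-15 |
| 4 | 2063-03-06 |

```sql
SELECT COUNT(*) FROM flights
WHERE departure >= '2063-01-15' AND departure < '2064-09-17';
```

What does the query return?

3

Rows in [2063-01-15, 2064-09-17): 2064-08-20, 2063-01-15, 2063-03-06 → 3 rows.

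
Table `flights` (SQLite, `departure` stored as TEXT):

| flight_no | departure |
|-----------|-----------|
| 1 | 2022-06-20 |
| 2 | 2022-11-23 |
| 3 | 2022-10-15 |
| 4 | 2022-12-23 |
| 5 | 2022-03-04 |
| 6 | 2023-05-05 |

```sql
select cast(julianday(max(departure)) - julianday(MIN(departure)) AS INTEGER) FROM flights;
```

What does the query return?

MIN = 2022-03-04, MAX = 2023-05-05.
27 days remain in March 2022 after the 4th (31 − 4).
Full months from April 2022 through April 2023 contribute their day counts.
Then 5 days into May 2023.
Total: 27 + 30 + 31 + 30 + 31 + 31 + 30 + 31 + 30 + 31 + 31 + 28 + 31 + 30 + 5 = 427.

427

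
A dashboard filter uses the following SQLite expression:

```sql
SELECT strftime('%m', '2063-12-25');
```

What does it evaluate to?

`%m` extracts the 2-digit month (01-12): 12.

12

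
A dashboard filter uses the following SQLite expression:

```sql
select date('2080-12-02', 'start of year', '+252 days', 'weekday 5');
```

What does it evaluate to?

2080-09-13

`start of year` rewinds 2080-12-02 to 2080-01-01.
Applying '+252 days' to 2080-01-01: counting 252 days forward gives 2080-09-09.
`weekday 5` advances to the next Friday; 2080-09-09 is a Monday, so it moves forward to 2080-09-13.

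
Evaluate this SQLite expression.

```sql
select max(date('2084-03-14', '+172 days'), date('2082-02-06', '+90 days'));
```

2084-09-02

date('2084-03-14', '+172 days') → 2084-09-02.
date('2082-02-06', '+90 days') → 2082-05-07.
Later of the two is 2084-09-02.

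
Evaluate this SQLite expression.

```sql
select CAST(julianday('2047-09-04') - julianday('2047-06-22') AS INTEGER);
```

8 days remain in June 2047 after the 22nd (30 − 22).
July 2047: 31 days.
August 2047: 31 days.
Then 4 days into September 2047.
Total: 8 + 31 + 31 + 4 = 74.

74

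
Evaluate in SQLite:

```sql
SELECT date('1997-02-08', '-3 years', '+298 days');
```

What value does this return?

1994-12-03

Adding -3 years to 1997-02-08 gives 1994-02-08.
Applying '+298 days' to 1994-02-08: counting 298 days forward gives 1994-12-03.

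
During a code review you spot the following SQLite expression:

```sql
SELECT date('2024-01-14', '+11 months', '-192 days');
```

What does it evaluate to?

2024-06-05

Adding +11 months to 2024-01-14 gives 2024-12-14.
Applying '-192 days' to 2024-12-14: counting 192 days back gives 2024-06-05.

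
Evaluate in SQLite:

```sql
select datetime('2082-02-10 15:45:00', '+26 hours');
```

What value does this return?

+26 hours from 2082-02-10 15:45:00 is 2082-02-11 17:45:00 (crosses midnight).

2082-02-11 17:45:00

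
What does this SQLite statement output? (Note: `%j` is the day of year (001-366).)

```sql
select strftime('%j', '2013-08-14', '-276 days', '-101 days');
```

215

First apply '-276 days', '-101 days': 2013-08-14 → 2012-08-02.
Day-of-year for 2012-08-02: days since 2012-01-01 inclusive = 215, zero-padded to 215.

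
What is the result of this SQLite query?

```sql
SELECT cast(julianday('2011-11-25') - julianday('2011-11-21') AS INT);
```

Both dates are in November 2011: 25 − 21 = 4.

4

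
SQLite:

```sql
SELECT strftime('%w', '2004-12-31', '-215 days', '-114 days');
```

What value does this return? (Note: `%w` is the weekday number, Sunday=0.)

First apply '-215 days', '-114 days': 2004-12-31 → 2004-02-06.
2004-02-06 is a Friday; with Sunday=0 that is 5.

5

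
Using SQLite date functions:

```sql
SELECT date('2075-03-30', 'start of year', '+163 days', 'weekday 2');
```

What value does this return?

2075-06-18

`start of year` rewinds 2075-03-30 to 2075-01-01.
Applying '+163 days' to 2075-01-01: counting 163 days forward gives 2075-06-13.
`weekday 2` advances to the next Tuesday; 2075-06-13 is a Thursday, so it moves forward to 2075-06-18.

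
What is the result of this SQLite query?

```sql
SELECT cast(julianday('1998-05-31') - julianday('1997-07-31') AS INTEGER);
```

0 days remain in July 1997 after the 31st (31 − 31).
Full months from August 1997 through April 1998 contribute their day counts.
Then 31 days into May 1998.
Total: 0 + 31 + 30 + 31 + 30 + 31 + 31 + 28 + 31 + 30 + 31 = 304.

304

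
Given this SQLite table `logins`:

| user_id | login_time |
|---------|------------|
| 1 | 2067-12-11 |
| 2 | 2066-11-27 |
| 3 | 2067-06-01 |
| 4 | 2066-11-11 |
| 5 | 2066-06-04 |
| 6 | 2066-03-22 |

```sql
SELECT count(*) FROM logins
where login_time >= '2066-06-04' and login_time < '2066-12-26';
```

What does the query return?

Rows in [2066-06-04, 2066-12-26): 2066-11-27, 2066-11-11, 2066-06-04 → 3 rows.

3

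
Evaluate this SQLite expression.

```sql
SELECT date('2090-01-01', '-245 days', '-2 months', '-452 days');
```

Applying '-245 days' to 2090-01-01: counting 245 days back gives 2089-05-01.
Adding -2 months to 2089-05-01 gives 2089-03-01.
Applying '-452 days' to 2089-03-01: counting 452 days back gives 2087-12-05.

2087-12-05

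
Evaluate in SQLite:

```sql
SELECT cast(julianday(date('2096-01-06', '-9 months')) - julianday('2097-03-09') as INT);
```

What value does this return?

Adding -9 months to 2096-01-06 gives 2095-04-06.
24 days remain in April 2095 after the 6th (30 − 6).
Full months from May 2095 through February 2097 contribute their day counts.
Then 9 days into March 2097.
Total: 24 + 31 + 30 + 31 + 31 + 30 + 31 + 30 + 31 + 31 + 29 + 31 + 30 + 31 + 30 + 31 + 31 + 30 + 31 + 30 + 31 + 31 + 28 + 9 = 703.
The subtraction is earlier − later, so the result is −703 → -703.

-703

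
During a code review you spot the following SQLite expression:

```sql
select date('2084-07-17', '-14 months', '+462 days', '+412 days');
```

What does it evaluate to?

Adding -14 months to 2084-07-17 gives 2083-05-17.
Applying '+462 days' to 2083-05-17: counting 462 days forward gives 2084-08-21.
Applying '+412 days' to 2084-08-21: counting 412 days forward gives 2085-10-07.

2085-10-07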